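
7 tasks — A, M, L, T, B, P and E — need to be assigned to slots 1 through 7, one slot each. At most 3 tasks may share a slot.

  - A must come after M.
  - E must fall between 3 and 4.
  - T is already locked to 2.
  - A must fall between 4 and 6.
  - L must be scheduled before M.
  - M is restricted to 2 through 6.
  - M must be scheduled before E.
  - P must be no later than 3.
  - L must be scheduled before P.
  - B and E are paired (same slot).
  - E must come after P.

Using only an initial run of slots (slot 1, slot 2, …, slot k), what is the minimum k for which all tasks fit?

4

The precedence chain requires at least 3 distinct slots.
With at most 3 per slot and 7 tasks, at least 3 slots are needed.
A can't be placed before 4, so the schedule must run through at least slot 4.
4 works (last occupied slot: 4): for example B in 3, M in 2, T in 2, E in 3, L in 1, A in 4, P in 2.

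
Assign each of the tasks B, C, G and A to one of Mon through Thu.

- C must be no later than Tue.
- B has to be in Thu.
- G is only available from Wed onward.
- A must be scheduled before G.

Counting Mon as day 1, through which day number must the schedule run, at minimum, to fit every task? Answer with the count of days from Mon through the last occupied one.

4 days

The precedence chain requires at least 2 distinct days.
B can't be placed before Thu — that is day 4 counting from Mon — so the schedule must run through at least 4 days.
4 works (last occupied day: Thu): for example A in Mon; B in Thu; G in Wed; C in Mon.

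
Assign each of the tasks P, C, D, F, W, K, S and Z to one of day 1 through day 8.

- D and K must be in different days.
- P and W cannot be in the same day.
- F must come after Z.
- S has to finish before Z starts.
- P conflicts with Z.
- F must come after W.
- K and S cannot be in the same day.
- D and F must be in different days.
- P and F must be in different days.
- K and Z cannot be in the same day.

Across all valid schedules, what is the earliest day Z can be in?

Precedence pushes Z to at least day 2; downstream work caps Z at day 7.
Z at day 2 is achievable: Z -> day 2, D -> day 1, W -> day 1, S -> day 1, C -> day 1, F -> day 3, K -> day 3, P -> day 4.

day 2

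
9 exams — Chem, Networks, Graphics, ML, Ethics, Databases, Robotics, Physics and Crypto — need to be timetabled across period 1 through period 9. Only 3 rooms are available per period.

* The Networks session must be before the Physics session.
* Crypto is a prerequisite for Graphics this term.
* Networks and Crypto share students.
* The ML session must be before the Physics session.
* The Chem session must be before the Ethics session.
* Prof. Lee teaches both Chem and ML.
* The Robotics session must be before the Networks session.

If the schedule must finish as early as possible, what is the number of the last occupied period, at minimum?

The precedence chain requires at least 3 distinct periods.
With at most 3 per period and 9 exams, at least 3 periods are needed.
3 works (last occupied period: period 3): for example ML=period 2, Databases=period 3, Chem=period 1, Physics=period 3, Graphics=period 2, Networks=period 2, Crypto=period 1, Robotics=period 1, Ethics=period 3.

3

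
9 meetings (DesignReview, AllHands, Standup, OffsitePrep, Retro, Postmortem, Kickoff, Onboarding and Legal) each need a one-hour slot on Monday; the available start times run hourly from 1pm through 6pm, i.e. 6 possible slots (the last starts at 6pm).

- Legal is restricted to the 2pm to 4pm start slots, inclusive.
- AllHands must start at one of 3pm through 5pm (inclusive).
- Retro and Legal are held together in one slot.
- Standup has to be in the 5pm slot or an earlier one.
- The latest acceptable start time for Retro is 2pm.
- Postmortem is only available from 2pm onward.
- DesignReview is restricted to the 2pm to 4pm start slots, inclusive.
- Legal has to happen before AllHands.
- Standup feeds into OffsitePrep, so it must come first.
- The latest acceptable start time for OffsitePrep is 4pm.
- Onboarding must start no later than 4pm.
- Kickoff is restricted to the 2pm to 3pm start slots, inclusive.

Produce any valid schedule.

Legal -> 2pm; Onboarding -> 1pm; OffsitePrep -> 2pm; DesignReview -> 2pm; Retro -> 2pm; Standup -> 1pm; Postmortem -> 2pm; AllHands -> 3pm; Kickoff -> 2pm

Checking: Standup(1pm) before OffsitePrep(2pm); Legal(2pm) before AllHands(3pm); Retro = Legal = 2pm; Legal=2pm in [2pm,4pm]; Onboarding=1pm in [1pm,4pm]; Retro=2pm in [1pm,2pm]; OffsitePrep=2pm in [1pm,4pm]; Kickoff=2pm in [2pm,3pm]; Standup=1pm in [1pm,5pm]; DesignReview=2pm in [2pm,4pm]; Postmortem=2pm in [2pm,6pm]; AllHands=3pm in [3pm,5pm].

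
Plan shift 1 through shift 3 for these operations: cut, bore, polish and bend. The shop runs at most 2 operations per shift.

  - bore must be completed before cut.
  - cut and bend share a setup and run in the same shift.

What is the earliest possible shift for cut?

shift 2

Precedence pushes cut to at least shift 2.
cut at shift 2 is achievable: bend in shift 2, polish in shift 1, cut in shift 2, bore in shift 1.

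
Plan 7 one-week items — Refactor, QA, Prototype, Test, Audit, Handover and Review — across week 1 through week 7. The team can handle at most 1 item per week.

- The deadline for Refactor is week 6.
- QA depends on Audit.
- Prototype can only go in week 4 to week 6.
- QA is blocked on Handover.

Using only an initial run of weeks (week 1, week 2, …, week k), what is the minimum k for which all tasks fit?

7

The precedence chain requires at least 2 distinct weeks.
With at most 1 per week and 7 tasks, at least 7 weeks are needed.
Prototype can't be placed before week 4, so the schedule must run through at least week 4.
7 works (last occupied week: week 7): for example Test -> week 6, Prototype -> week 4, Review -> week 7, Refactor -> week 1, Handover -> week 3, Audit -> week 2, QA -> week 5.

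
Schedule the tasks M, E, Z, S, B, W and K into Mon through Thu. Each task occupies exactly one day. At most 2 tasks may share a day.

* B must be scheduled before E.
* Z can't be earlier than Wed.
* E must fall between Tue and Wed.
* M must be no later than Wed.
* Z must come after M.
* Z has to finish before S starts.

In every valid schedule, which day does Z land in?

Z is available from Wed; downstream work caps Z at Wed.
So Z is pinned to Wed.

Wed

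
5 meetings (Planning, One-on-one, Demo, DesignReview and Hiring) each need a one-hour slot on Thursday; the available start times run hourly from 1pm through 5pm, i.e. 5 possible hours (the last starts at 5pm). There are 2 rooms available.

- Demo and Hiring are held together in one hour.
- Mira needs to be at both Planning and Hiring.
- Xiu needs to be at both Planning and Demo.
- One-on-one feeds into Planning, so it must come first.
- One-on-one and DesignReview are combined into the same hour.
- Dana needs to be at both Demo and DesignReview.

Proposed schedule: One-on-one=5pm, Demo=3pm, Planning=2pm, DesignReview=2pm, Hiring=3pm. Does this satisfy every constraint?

No. One-on-one feeds into Planning, so it must come first is not satisfied.

Demo and Hiring are held together in one hour — holds.
One-on-one feeds into Planning, so it must come first — violated.
There are 2 rooms available — holds.
One-on-one and DesignReview are combined into the same hour — violated.
Xiu needs to be at both Planning and Demo — holds.
Mira needs to be at both Planning and Hiring — holds.
Dana needs to be at both Demo and DesignReview — holds.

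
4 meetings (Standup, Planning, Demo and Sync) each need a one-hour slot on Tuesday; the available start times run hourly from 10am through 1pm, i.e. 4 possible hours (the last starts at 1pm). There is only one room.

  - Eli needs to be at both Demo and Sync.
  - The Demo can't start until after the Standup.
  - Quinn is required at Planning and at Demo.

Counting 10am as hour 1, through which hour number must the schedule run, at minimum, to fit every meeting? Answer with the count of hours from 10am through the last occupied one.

4

The precedence chain requires at least 2 distinct hours.
With at most 1 per hour and 4 meetings, at least 4 hours are needed.
4 works (last occupied hour: 1pm): for example Demo=11am, Sync=1pm, Standup=10am, Planning=12pm.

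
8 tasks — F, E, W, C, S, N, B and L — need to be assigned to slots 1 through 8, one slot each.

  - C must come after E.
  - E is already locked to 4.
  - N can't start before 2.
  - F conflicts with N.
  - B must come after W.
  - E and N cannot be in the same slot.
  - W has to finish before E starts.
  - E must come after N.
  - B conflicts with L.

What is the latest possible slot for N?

N is available from 2; downstream work caps N at 3.
N at 3 is achievable: S -> 1, E -> 4, B -> 2, L -> 1, W -> 1, N -> 3, C -> 5, F -> 1.

3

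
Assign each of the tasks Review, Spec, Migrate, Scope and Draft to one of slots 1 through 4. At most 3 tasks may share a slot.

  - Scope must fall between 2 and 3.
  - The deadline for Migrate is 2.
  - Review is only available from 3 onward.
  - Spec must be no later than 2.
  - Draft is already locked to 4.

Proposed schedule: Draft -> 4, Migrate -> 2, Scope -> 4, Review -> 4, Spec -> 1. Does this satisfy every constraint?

At most 3 tasks may share a slot — holds.
Draft is already locked to 4 — holds.
The deadline for Migrate is 2 — holds.
Spec must be no later than 2 — holds.
Scope must fall between 2 and 3 — violated.
Review is only available from 3 onward — holds.

No. Scope must fall between 2 and 3 is not satisfied.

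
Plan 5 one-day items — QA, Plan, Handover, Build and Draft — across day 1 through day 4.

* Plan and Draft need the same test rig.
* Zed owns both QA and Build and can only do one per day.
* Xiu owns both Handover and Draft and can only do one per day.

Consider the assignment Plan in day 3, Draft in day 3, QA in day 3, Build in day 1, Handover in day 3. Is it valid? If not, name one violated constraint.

Xiu owns both Handover and Draft and can only do one per day — violated.
Plan and Draft need the same test rig — violated.
Zed owns both QA and Build and can only do one per day — holds.

No — it violates: Xiu owns both Handover and Draft and can only do one per day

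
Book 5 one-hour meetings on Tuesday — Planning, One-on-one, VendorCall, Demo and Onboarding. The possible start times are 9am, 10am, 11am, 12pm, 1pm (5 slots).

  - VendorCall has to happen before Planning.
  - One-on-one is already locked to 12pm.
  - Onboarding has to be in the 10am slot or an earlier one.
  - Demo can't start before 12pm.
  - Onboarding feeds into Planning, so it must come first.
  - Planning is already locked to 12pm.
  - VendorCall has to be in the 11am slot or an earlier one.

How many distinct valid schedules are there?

Splitting on VendorCall: it can be 9am (4), 10am (4), 11am (4). Listing each branch's schedules as (Planning, One-on-one, Demo, Onboarding):
VendorCall=9am: (12pm,12pm,12pm,9am) (12pm,12pm,12pm,10am) (12pm,12pm,1pm,9am) (12pm,12pm,1pm,10am) — 4.
VendorCall=10am: (12pm,12pm,12pm,9am) (12pm,12pm,12pm,10am) (12pm,12pm,1pm,9am) (12pm,12pm,1pm,10am) — 4.
VendorCall=11am: (12pm,12pm,12pm,9am) (12pm,12pm,12pm,10am) (12pm,12pm,1pm,9am) (12pm,12pm,1pm,10am) — 4.
Summing: 4 + 4 + 4 = 12.

12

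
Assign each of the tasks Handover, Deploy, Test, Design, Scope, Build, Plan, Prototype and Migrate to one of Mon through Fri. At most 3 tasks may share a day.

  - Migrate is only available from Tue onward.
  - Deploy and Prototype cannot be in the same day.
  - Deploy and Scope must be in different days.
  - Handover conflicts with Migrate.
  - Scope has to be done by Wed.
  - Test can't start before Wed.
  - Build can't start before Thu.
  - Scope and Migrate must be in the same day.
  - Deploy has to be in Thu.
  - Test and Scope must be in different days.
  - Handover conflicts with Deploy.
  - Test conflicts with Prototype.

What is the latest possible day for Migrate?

Wed

Migrate is available from Tue; Migrate must be in the same day as Scope, which can't be after Wed, so Migrate is at most Wed.
Migrate at Wed is achievable: Deploy=Thu, Prototype=Tue, Plan=Mon, Migrate=Wed, Scope=Wed, Test=Thu, Design=Mon, Build=Thu, Handover=Mon.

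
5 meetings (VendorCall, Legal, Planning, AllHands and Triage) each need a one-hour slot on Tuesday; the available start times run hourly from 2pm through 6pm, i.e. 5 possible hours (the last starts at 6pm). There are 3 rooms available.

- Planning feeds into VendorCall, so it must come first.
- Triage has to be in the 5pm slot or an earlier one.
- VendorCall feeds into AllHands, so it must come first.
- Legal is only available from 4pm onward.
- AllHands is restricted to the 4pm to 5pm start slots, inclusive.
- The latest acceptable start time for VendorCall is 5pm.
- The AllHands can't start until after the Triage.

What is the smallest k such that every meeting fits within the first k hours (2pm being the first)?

3 hours

The precedence chain requires at least 3 distinct hours.
With at most 3 per hour and 5 meetings, at least 2 hours are needed.
3 works (last occupied hour: 4pm): for example Triage -> 2pm, Planning -> 2pm, AllHands -> 4pm, Legal -> 4pm, VendorCall -> 3pm.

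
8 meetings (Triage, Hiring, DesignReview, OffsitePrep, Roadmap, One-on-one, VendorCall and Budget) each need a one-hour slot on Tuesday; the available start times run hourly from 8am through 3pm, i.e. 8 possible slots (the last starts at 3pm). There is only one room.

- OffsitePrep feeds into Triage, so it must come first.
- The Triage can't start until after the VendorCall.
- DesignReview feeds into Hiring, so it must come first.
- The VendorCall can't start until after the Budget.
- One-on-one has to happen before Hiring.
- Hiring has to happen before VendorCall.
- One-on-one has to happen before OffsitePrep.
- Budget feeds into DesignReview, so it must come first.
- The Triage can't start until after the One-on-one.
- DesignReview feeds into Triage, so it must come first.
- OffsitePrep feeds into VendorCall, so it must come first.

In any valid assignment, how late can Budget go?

Downstream work caps Budget at 11am.
Budget at 11am is achievable: Roadmap in 10am, Hiring in 1pm, DesignReview in 12pm, One-on-one in 8am, OffsitePrep in 9am, Budget in 11am, VendorCall in 2pm, Triage in 3pm.

11am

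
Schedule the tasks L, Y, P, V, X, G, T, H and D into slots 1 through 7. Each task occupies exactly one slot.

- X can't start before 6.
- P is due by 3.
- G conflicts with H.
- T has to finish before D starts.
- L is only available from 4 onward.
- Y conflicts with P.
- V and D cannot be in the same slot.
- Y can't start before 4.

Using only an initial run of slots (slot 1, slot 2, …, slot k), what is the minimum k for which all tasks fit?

The precedence chain requires at least 2 distinct slots.
X can't be placed before 6, so the schedule must run through at least slot 6.
6 works (last occupied slot: 6): for example P -> 1; V -> 1; D -> 2; X -> 6; G -> 1; T -> 1; H -> 2; L -> 4; Y -> 4.

6 slots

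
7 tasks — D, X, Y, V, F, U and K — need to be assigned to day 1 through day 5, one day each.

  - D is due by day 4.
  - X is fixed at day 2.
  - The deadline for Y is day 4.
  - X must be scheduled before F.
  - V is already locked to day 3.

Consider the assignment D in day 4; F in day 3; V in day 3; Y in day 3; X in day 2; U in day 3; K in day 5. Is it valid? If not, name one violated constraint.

The deadline for Y is day 4 — holds.
D is due by day 4 — holds.
V is already locked to day 3 — holds.
X must be scheduled before F — holds.
X is fixed at day 2 — holds.

Yes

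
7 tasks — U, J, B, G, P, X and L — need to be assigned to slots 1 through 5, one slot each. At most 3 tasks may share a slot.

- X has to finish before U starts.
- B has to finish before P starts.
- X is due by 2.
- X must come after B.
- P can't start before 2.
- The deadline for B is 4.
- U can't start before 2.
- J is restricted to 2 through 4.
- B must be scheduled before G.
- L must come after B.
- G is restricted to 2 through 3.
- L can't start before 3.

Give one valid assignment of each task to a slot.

X=2, G=2, J=2, L=3, B=1, P=3, U=3

Checking: B(1) before G(2); B(1) before P(3); X(2) before U(3); B(1) before L(3); B(1) before X(2); B=1 in [1,4]; G=2 in [2,3]; L=3 in [3,5]; P=3 in [2,5]; X=2 in [1,2]; J=2 in [2,4]; U=3 in [2,5]; max 3 per slot (cap 3).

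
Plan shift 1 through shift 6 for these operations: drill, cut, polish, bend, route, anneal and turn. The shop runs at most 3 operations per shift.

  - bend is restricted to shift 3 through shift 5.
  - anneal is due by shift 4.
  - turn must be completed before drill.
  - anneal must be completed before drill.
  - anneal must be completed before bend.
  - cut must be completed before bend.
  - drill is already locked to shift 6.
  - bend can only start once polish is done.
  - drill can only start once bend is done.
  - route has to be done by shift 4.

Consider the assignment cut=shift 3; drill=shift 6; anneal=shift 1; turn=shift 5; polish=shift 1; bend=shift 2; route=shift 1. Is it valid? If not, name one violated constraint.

bend can only start once polish is done — holds.
The shop runs at most 3 operations per shift — holds.
drill can only start once bend is done — holds.
anneal must be completed before drill — holds.
bend is restricted to shift 3 through shift 5 — violated.
anneal must be completed before bend — holds.
turn must be completed before drill — holds.
drill is already locked to shift 6 — holds.
cut must be completed before bend — violated.
route has to be done by shift 4 — holds.
anneal is due by shift 4 — holds.

Invalid. cut must be completed before bend.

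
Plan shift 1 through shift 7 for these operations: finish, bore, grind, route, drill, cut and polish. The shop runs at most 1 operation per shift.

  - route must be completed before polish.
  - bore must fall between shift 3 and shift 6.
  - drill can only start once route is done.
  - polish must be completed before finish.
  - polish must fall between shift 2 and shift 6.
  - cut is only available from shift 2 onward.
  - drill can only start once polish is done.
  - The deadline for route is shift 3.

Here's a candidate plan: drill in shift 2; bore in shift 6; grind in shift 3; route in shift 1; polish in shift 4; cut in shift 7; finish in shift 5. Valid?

No. drill can only start once polish is done is not satisfied.

route must be completed before polish — holds.
polish must be completed before finish — holds.
The shop runs at most 1 operation per shift — holds.
cut is only available from shift 2 onward — holds.
drill can only start once route is done — holds.
polish must fall between shift 2 and shift 6 — holds.
drill can only start once polish is done — violated.
The deadline for route is shift 3 — holds.
bore must fall between shift 3 and shift 6 — holds.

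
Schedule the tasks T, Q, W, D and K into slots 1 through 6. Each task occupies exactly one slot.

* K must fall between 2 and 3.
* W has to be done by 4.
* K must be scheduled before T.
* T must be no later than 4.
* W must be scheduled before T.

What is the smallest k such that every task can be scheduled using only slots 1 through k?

3 slots

The precedence chain requires at least 2 distinct slots.
Propagating the time windows through the other constraints, T can't land before 3, so the schedule must run through at least slot 3.
3 works (last occupied slot: 3): for example T -> 3; D -> 1; Q -> 1; W -> 1; K -> 2.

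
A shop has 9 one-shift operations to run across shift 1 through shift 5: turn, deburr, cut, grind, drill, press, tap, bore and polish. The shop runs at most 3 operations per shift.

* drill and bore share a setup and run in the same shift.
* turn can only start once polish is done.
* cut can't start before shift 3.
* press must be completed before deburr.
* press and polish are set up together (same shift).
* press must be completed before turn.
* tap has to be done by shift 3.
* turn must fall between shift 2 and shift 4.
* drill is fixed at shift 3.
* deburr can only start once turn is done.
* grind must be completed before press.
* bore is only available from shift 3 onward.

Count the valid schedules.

16

Splitting on turn: it can be shift 3 (8), shift 4 (8). Listing each branch's schedules as (deburr, cut, grind, drill, press, tap, bore, polish) by shift number:
turn=shift 3: (4,4,1,3,2,1,3,2) (4,4,1,3,2,2,3,2) (4,5,1,3,2,1,3,2) (4,5,1,3,2,2,3,2) (5,4,1,3,2,1,3,2) (5,4,1,3,2,2,3,2) (5,5,1,3,2,1,3,2) (5,5,1,3,2,2,3,2) — 8.
turn=shift 4: (5,3,1,3,2,1,3,2) (5,3,1,3,2,2,3,2) (5,4,1,3,2,1,3,2) (5,4,1,3,2,2,3,2) (5,4,1,3,2,3,3,2) (5,5,1,3,2,1,3,2) (5,5,1,3,2,2,3,2) (5,5,1,3,2,3,3,2) — 8.
Summing: 8 + 8 = 16.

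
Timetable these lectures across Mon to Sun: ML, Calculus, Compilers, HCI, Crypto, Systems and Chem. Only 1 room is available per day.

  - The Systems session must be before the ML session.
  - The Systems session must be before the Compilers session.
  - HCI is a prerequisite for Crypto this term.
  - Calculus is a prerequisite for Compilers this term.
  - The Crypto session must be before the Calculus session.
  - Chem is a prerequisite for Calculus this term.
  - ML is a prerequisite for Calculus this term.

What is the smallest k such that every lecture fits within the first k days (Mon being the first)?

7

The precedence chain requires at least 4 distinct days.
With at most 1 per day and 7 lectures, at least 7 days are needed.
7 works (last occupied day: Sun): for example Crypto=Thu; Systems=Mon; Compilers=Sun; Calculus=Sat; HCI=Wed; ML=Tue; Chem=Fri.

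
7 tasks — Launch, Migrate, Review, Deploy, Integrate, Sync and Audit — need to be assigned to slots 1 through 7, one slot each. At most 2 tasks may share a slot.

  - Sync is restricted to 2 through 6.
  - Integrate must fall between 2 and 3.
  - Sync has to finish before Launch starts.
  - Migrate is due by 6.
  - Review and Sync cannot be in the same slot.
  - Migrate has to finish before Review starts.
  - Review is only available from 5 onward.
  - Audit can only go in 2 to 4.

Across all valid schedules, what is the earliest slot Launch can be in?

Precedence pushes Launch to at least 3.
Launch at 3 is achievable: Launch=3, Audit=3, Migrate=1, Deploy=1, Review=5, Sync=2, Integrate=2.

3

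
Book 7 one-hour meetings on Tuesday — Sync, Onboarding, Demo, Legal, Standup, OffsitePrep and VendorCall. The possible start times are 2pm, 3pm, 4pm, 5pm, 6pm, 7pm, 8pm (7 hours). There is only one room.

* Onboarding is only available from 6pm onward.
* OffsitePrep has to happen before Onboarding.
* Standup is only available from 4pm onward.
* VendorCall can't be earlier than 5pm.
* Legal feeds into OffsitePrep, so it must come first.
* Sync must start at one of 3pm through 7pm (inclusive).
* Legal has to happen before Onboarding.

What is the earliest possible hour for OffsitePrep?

3pm

Precedence pushes OffsitePrep to at least 3pm; downstream work caps OffsitePrep at 7pm.
OffsitePrep at 3pm is achievable: OffsitePrep=3pm; Sync=4pm; Standup=7pm; Demo=8pm; VendorCall=5pm; Legal=2pm; Onboarding=6pm.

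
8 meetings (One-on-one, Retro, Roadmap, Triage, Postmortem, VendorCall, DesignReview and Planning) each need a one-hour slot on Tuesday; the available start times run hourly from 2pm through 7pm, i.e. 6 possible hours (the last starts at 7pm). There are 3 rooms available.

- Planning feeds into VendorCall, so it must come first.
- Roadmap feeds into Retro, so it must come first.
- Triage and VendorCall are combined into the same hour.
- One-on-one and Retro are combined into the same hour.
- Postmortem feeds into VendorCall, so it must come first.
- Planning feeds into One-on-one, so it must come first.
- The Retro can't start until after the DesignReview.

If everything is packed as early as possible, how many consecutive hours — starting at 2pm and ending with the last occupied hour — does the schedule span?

The precedence chain requires at least 2 distinct hours.
With at most 3 per hour and 8 meetings, at least 3 hours are needed.
3 works (last occupied hour: 4pm): for example Postmortem in 3pm; Roadmap in 2pm; DesignReview in 2pm; VendorCall in 4pm; Triage in 4pm; Retro in 3pm; One-on-one in 3pm; Planning in 2pm.

3 hours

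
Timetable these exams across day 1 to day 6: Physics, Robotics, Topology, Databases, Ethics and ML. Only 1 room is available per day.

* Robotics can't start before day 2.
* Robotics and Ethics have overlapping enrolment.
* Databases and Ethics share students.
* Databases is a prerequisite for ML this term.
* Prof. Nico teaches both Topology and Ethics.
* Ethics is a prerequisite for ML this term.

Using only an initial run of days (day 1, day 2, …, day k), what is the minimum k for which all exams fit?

The precedence chain requires at least 2 distinct days.
With at most 1 per day and 6 exams, at least 6 days are needed.
6 works (last occupied day: day 6): for example Robotics=day 2; Ethics=day 3; ML=day 4; Physics=day 5; Topology=day 6; Databases=day 1.

6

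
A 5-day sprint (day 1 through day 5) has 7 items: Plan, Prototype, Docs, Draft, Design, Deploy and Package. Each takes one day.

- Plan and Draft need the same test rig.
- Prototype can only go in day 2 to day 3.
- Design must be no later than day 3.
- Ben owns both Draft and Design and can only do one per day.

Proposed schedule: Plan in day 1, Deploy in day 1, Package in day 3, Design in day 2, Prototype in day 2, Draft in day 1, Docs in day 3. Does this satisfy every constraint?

Design must be no later than day 3 — holds.
Plan and Draft need the same test rig — violated.
Prototype can only go in day 2 to day 3 — holds.
Ben owns both Draft and Design and can only do one per day — holds.

Invalid. Plan and Draft need the same test rig.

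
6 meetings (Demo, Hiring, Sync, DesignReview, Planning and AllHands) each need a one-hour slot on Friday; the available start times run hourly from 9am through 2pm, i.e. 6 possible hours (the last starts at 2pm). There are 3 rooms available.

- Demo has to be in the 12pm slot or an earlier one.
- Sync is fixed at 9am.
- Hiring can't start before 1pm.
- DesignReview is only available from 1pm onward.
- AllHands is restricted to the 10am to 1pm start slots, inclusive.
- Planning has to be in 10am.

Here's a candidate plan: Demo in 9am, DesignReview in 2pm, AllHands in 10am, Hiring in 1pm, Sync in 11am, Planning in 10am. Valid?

AllHands is restricted to the 10am to 1pm start slots, inclusive — holds.
Demo has to be in the 12pm slot or an earlier one — holds.
Hiring can't start before 1pm — holds.
DesignReview is only available from 1pm onward — holds.
There are 3 rooms available — holds.
Sync is fixed at 9am — violated.
Planning has to be in 10am — holds.

No. Sync is fixed at 9am is not satisfied.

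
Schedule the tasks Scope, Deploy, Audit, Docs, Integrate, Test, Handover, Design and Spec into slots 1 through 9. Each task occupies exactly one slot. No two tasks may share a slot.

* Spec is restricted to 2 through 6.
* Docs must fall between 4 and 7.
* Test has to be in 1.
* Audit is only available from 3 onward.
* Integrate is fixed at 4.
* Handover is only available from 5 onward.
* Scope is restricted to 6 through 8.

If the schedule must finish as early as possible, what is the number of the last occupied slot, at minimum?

9

With at most 1 per slot and 9 tasks, at least 9 slots are needed.
Scope can't be placed before 6, so the schedule must run through at least slot 6.
9 works (last occupied slot: 9): for example Test in 1; Docs in 5; Scope in 6; Spec in 2; Handover in 7; Deploy in 8; Integrate in 4; Audit in 3; Design in 9.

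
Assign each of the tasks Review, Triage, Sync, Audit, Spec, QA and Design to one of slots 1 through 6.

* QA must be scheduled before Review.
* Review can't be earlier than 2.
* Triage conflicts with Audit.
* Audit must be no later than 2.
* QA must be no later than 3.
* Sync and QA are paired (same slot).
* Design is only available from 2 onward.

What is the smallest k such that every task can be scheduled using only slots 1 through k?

2 slots

The precedence chain requires at least 2 distinct slots.
2 works (last occupied slot: 2): for example Spec -> 1, Audit -> 2, Sync -> 1, QA -> 1, Review -> 2, Triage -> 1, Design -> 2.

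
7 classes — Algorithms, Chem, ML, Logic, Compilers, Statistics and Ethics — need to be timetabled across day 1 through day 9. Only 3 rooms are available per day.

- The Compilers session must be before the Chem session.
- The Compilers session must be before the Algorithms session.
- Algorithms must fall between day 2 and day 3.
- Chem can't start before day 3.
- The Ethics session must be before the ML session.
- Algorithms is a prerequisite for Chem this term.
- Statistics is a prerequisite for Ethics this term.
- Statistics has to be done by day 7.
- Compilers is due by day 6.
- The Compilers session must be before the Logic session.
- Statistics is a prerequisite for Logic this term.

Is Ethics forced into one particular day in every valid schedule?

Ethics can be day 2 (e.g. ML in day 3, Statistics in day 1, Ethics in day 2, Algorithms in day 2, Chem in day 3, Compilers in day 1, Logic in day 2) or day 3 (e.g. ML -> day 4; Compilers -> day 1; Statistics -> day 1; Logic -> day 2; Ethics -> day 3; Chem -> day 3; Algorithms -> day 2).

No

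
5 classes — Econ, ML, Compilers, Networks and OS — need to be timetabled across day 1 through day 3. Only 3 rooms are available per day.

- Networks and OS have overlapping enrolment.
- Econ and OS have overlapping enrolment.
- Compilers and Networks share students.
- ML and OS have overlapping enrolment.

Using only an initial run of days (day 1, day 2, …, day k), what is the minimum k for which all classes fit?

With at most 3 per day and 5 classes, at least 2 days are needed.
2 works (last occupied day: day 2): for example ML=day 1; OS=day 2; Networks=day 1; Econ=day 1; Compilers=day 2.

2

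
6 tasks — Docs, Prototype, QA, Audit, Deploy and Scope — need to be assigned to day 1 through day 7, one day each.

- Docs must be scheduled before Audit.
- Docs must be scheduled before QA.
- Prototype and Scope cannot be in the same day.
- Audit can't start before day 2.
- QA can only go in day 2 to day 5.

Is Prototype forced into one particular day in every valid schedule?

No

Prototype can be day 1 (e.g. Prototype -> day 1; Docs -> day 1; QA -> day 2; Scope -> day 2; Audit -> day 2; Deploy -> day 1) or day 2 (e.g. Docs=day 1, Audit=day 2, Deploy=day 1, Prototype=day 2, Scope=day 1, QA=day 2).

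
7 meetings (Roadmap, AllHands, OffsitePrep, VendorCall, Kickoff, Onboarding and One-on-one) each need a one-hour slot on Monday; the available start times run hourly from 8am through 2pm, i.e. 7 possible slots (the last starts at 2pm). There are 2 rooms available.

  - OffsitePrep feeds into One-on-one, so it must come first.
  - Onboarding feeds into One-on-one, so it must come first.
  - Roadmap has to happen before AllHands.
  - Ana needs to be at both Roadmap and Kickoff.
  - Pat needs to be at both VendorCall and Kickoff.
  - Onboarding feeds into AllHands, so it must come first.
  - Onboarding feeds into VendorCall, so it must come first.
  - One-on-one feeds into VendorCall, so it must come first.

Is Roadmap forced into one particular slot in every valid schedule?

No

Roadmap can be 8am (e.g. One-on-one -> 10am; Onboarding -> 8am; OffsitePrep -> 9am; Roadmap -> 8am; VendorCall -> 11am; Kickoff -> 10am; AllHands -> 9am) or 9am (e.g. Kickoff=11am, OffsitePrep=8am, Roadmap=9am, AllHands=10am, Onboarding=8am, VendorCall=10am, One-on-one=9am).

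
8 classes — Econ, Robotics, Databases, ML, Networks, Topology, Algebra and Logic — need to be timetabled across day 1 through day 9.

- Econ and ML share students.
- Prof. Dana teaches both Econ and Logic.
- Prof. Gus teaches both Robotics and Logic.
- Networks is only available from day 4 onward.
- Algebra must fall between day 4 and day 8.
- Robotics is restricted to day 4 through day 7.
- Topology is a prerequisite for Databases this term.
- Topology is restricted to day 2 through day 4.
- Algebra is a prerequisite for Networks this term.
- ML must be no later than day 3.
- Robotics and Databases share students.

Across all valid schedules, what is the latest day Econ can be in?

Econ at day 9 is achievable: Databases -> day 3, Topology -> day 2, Logic -> day 1, ML -> day 1, Algebra -> day 4, Econ -> day 9, Robotics -> day 4, Networks -> day 5.

day 9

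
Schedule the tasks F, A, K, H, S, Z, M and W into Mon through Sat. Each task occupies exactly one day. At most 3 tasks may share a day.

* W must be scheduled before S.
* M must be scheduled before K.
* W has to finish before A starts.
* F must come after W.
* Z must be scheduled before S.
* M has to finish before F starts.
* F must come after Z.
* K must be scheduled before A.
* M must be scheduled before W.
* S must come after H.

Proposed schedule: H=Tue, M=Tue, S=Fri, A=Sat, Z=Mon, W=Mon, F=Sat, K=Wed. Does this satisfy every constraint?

At most 3 tasks may share a day — holds.
Z must be scheduled before S — holds.
S must come after H — holds.
M must be scheduled before K — holds.
F must come after Z — holds.
K must be scheduled before A — holds.
F must come after W — holds.
W must be scheduled before S — holds.
W has to finish before A starts — holds.
M has to finish before F starts — holds.
M must be scheduled before W — violated.

No. M must be scheduled before W is not satisfied.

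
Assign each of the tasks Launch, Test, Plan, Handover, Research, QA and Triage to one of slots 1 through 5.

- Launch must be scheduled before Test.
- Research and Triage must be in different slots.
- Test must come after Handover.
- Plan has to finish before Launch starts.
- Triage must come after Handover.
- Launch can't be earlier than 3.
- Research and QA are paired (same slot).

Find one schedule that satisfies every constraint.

Triage -> 2; Handover -> 1; Launch -> 3; QA -> 1; Test -> 4; Research -> 1; Plan -> 1

Checking: Handover(1) before Triage(2); Plan(1) before Launch(3); Handover(1) before Test(4); Launch(3) before Test(4); Research(1) != Triage(2); Research = QA = 1; Launch=3 in [3,5].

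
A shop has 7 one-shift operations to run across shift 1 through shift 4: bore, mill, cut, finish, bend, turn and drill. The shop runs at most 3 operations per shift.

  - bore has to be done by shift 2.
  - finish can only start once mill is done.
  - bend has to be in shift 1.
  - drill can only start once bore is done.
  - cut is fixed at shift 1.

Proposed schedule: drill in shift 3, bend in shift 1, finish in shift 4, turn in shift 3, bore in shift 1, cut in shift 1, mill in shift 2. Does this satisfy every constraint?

Yes, all constraints hold

The shop runs at most 3 operations per shift — holds.
cut is fixed at shift 1 — holds.
finish can only start once mill is done — holds.
bore has to be done by shift 2 — holds.
drill can only start once bore is done — holds.
bend has to be in shift 1 — holds.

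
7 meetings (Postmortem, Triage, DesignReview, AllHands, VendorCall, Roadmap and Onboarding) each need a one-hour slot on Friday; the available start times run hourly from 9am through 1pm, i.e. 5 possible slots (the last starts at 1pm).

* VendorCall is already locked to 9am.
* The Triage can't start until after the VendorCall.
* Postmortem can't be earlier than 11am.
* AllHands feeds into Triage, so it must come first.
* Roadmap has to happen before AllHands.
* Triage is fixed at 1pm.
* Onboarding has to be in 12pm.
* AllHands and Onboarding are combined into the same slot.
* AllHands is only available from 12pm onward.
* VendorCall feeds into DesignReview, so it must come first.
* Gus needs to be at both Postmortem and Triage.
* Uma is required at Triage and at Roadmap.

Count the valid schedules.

24

Splitting on Postmortem: it can be 11am (12), 12pm (12). Listing each branch's schedules as (Triage, DesignReview, AllHands, VendorCall, Roadmap, Onboarding):
Postmortem=11am: (1pm,10am,12pm,9am,9am,12pm) (1pm,10am,12pm,9am,10am,12pm) (1pm,10am,12pm,9am,11am,12pm) (1pm,11am,12pm,9am,9am,12pm) (1pm,11am,12pm,9am,10am,12pm) (1pm,11am,12pm,9am,11am,12pm) (1pm,12pm,12pm,9am,9am,12pm) (1pm,12pm,12pm,9am,10am,12pm) (1pm,12pm,12pm,9am,11am,12pm) (1pm,1pm,12pm,9am,9am,12pm) (1pm,1pm,12pm,9am,10am,12pm) (1pm,1pm,12pm,9am,11am,12pm) — 12.
Postmortem=12pm: (1pm,10am,12pm,9am,9am,12pm) (1pm,10am,12pm,9am,10am,12pm) (1pm,10am,12pm,9am,11am,12pm) (1pm,11am,12pm,9am,9am,12pm) (1pm,11am,12pm,9am,10am,12pm) (1pm,11am,12pm,9am,11am,12pm) (1pm,12pm,12pm,9am,9am,12pm) (1pm,12pm,12pm,9am,10am,12pm) (1pm,12pm,12pm,9am,11am,12pm) (1pm,1pm,12pm,9am,9am,12pm) (1pm,1pm,12pm,9am,10am,12pm) (1pm,1pm,12pm,9am,11am,12pm) — 12.
Summing: 12 + 12 = 24.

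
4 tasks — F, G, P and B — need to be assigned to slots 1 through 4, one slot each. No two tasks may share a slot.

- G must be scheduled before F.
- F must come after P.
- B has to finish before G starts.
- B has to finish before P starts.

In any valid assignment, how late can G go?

3

Precedence pushes G to at least 2; downstream work caps G at 3.
G at 3 is achievable: G in 3, F in 4, B in 1, P in 2.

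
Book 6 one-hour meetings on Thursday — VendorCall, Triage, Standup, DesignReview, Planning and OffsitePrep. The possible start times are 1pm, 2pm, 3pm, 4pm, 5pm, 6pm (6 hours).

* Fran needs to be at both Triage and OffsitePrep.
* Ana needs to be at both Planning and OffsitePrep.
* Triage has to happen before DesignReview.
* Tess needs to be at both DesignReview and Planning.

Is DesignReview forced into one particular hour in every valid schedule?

DesignReview can be 2pm (e.g. Triage -> 1pm, Planning -> 1pm, OffsitePrep -> 2pm, DesignReview -> 2pm, Standup -> 1pm, VendorCall -> 1pm) or 3pm (e.g. Triage=1pm; Standup=1pm; VendorCall=1pm; Planning=1pm; DesignReview=3pm; OffsitePrep=2pm).

No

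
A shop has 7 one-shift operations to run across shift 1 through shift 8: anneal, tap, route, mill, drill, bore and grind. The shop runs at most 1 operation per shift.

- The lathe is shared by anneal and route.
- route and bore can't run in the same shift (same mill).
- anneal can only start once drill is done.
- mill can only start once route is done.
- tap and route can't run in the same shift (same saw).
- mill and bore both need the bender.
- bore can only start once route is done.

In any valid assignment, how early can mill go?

Precedence pushes mill to at least shift 2.
mill at shift 2 is achievable: tap in shift 6, bore in shift 5, route in shift 1, mill in shift 2, drill in shift 3, grind in shift 7, anneal in shift 4.

shift 2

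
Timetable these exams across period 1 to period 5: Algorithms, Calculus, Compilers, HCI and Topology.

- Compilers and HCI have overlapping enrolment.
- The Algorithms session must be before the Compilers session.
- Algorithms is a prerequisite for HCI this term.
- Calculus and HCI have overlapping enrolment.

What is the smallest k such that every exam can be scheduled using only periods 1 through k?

The precedence chain requires at least 2 distinct periods.
Could 2 periods be enough, i.e. nothing placed later than period 2? No: Compilers must come after Algorithms (at period 1 or later) → {period 2}; Algorithms must come before Compilers (at period 2 or earlier) → {period 1}; HCI must come after Algorithms (at period 1 or later) → {period 2}; HCI can't share with Compilers (period 2) → nothing is left.
So 2 periods is not enough.
3 works (last occupied period: period 3): for example Calculus in period 1, Compilers in period 2, HCI in period 3, Topology in period 1, Algorithms in period 1.

3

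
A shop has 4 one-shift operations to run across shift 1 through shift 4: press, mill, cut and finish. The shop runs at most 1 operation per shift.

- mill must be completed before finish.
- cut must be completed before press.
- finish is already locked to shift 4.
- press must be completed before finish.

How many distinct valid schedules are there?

Enumerating: press=shift 2; mill=shift 3; cut=shift 1; finish=shift 4 | finish=shift 4, cut=shift 2, press=shift 3, mill=shift 1 | press -> shift 3, finish -> shift 4, mill -> shift 2, cut -> shift 1.

3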